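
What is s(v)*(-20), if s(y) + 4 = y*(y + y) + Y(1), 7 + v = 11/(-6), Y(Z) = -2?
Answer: -27010/9 ≈ -3001.1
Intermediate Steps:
v = -53/6 (v = -7 + 11/(-6) = -7 + 11*(-⅙) = -7 - 11/6 = -53/6 ≈ -8.8333)
s(y) = -6 + 2*y² (s(y) = -4 + (y*(y + y) - 2) = -4 + (y*(2*y) - 2) = -4 + (2*y² - 2) = -4 + (-2 + 2*y²) = -6 + 2*y²)
s(v)*(-20) = (-6 + 2*(-53/6)²)*(-20) = (-6 + 2*(2809/36))*(-20) = (-6 + 2809/18)*(-20) = (2701/18)*(-20) = -27010/9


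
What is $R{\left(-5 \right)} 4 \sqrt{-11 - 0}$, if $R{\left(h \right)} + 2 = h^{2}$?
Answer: $92 i \sqrt{11} \approx 305.13 i$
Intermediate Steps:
$R{\left(h \right)} = -2 + h^{2}$
$R{\left(-5 \right)} 4 \sqrt{-11 - 0} = \left(-2 + \left(-5\right)^{2}\right) 4 \sqrt{-11 - 0} = \left(-2 + 25\right) 4 \sqrt{-11 + 0} = 23 \cdot 4 \sqrt{-11} = 92 i \sqrt{11}$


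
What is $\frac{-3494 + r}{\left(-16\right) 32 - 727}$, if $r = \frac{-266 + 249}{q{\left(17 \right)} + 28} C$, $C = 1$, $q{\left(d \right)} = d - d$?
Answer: $\frac{97849}{34692} \approx 2.8205$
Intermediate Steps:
$q{\left(d \right)} = 0$
$r = - \frac{17}{28}$ ($r = \frac{-266 + 249}{0 + 28} \cdot 1 = - \frac{17}{28} \cdot 1 = \left(-17\right) \frac{1}{28} \cdot 1 = \left(- \frac{17}{28}\right) 1 = - \frac{17}{28} \approx -0.60714$)
$\frac{-3494 + r}{\left(-16\right) 32 - 727} = \frac{-3494 - \frac{17}{28}}{\left(-16\right) 32 - 727} = - \frac{97849}{28 \left(-512 - 727\right)} = - \frac{97849}{28 \left(-1239\right)} = \left(- \frac{97849}{28}\right) \left(- \frac{1}{1239}\right) = \frac{97849}{34692}$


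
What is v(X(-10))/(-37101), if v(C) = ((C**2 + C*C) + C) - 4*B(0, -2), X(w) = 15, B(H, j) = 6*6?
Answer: -107/12367 ≈ -0.0086521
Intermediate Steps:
B(H, j) = 36
v(C) = -144 + C + 2*C**2 (v(C) = ((C**2 + C*C) + C) - 4*36 = ((C**2 + C**2) + C) - 144 = (2*C**2 + C) - 144 = (C + 2*C**2) - 144 = -144 + C + 2*C**2)
v(X(-10))/(-37101) = (-144 + 15 + 2*15**2)/(-37101) = (-144 + 15 + 2*225)*(-1/37101) = (-144 + 15 + 450)*(-1/37101) = 321*(-1/37101) = -107/12367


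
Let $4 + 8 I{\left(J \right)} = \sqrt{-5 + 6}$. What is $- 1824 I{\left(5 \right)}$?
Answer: $684$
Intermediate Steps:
$I{\left(J \right)} = - \frac{3}{8}$ ($I{\left(J \right)} = - \frac{1}{2} + \frac{\sqrt{-5 + 6}}{8} = - \frac{1}{2} + \frac{\sqrt{1}}{8} = - \frac{1}{2} + \frac{1}{8} \cdot 1 = - \frac{1}{2} + \frac{1}{8} = - \frac{3}{8}$)
$- 1824 I{\left(5 \right)} = \left(-1824\right) \left(- \frac{3}{8}\right) = 684$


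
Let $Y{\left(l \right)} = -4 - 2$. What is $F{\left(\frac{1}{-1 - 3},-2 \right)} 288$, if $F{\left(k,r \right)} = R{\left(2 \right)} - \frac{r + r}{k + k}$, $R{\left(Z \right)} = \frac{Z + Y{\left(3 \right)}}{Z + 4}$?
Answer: $-2496$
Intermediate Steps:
$Y{\left(l \right)} = -6$ ($Y{\left(l \right)} = -4 - 2 = -6$)
$R{\left(Z \right)} = \frac{-6 + Z}{4 + Z}$ ($R{\left(Z \right)} = \frac{Z - 6}{Z + 4} = \frac{-6 + Z}{4 + Z}$)
$F{\left(k,r \right)} = - \frac{2}{3} - \frac{r}{k}$ ($F{\left(k,r \right)} = \frac{-6 + 2}{4 + 2} - \frac{r + r}{k + k} = \frac{1}{6} \left(-4\right) - \frac{2 r}{2 k} = \frac{1}{6} \left(-4\right) - 2 r \frac{1}{2 k} = - \frac{2}{3} - \frac{r}{k}$)
$F{\left(\frac{1}{-1 - 3},-2 \right)} 288 = \left(- \frac{2}{3} - - \frac{2}{\frac{1}{-1 - 3}}\right) 288 = \left(- \frac{2}{3} - - \frac{2}{\frac{1}{-4}}\right) 288 = \left(- \frac{2}{3} - - \frac{2}{- \frac{1}{4}}\right) 288 = \left(- \frac{2}{3} - \left(-2\right) \left(-4\right)\right) 288 = \left(- \frac{2}{3} - 8\right) 288 = \left(- \frac{26}{3}\right) 288 = -2496$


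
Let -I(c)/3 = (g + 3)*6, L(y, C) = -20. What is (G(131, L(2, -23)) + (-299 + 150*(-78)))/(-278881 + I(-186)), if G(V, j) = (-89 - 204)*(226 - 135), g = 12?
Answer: 38662/279151 ≈ 0.13850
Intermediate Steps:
G(V, j) = -26663 (G(V, j) = -293*91 = -26663)
I(c) = -270 (I(c) = -3*(12 + 3)*6 = -45*6 = -3*90 = -270)
(G(131, L(2, -23)) + (-299 + 150*(-78)))/(-278881 + I(-186)) = (-26663 + (-299 + 150*(-78)))/(-278881 - 270) = (-26663 + (-299 - 11700))/(-279151) = (-26663 - 11999)*(-1/279151) = -38662*(-1/279151) = 38662/279151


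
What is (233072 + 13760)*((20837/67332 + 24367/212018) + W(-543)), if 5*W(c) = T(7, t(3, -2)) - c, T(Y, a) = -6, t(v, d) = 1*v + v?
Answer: 237461255409337348/8922247485 ≈ 2.6614e+7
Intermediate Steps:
t(v, d) = 2*v (t(v, d) = v + v = 2*v)
W(c) = -6/5 - c/5 (W(c) = (-6 - c)/5 = -6/5 - c/5)
(233072 + 13760)*((20837/67332 + 24367/212018) + W(-543)) = (233072 + 13760)*((20837/67332 + 24367/212018) + (-6/5 - ⅕*(-543))) = 246832*((20837*(1/67332) + 24367*(1/212018)) + (-6/5 + 543/5)) = 246832*((20837/67332 + 24367/212018) + 537/5) = 246832*(3029248955/7137797988 + 537/5) = 246832*(3848143764331/35688989940) = 237461255409337348/8922247485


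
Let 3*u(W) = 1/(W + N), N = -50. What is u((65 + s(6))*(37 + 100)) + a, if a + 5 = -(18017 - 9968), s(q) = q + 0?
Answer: -233815673/29031 ≈ -8054.0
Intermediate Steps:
s(q) = q
u(W) = 1/(3*(-50 + W)) (u(W) = 1/(3*(W - 50)) = 1/(3*(-50 + W)))
a = -8054 (a = -5 - (18017 - 9968) = -5 - 1*8049 = -5 - 8049 = -8054)
u((65 + s(6))*(37 + 100)) + a = 1/(3*(-50 + (65 + 6)*(37 + 100))) - 8054 = 1/(3*(-50 + 71*137)) - 8054 = 1/(3*(-50 + 9727)) - 8054 = (1/3)/9677 - 8054 = (1/3)*(1/9677) - 8054 = 1/29031 - 8054 = -233815673/29031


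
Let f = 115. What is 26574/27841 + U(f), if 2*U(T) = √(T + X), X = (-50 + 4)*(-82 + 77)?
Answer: 26574/27841 + √345/2 ≈ 10.242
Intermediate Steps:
X = 230 (X = -46*(-5) = 230)
U(T) = √(230 + T)/2 (U(T) = √(T + 230)/2 = √(230 + T)/2)
26574/27841 + U(f) = 26574/27841 + √(230 + 115)/2 = 26574*(1/27841) + √345/2 = 26574/27841 + √345/2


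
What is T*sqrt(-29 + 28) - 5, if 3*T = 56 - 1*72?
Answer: -5 - 16*I/3 ≈ -5.0 - 5.3333*I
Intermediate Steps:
T = -16/3 (T = (56 - 1*72)/3 = (56 - 72)/3 = (1/3)*(-16) = -16/3 ≈ -5.3333)
T*sqrt(-29 + 28) - 5 = -16*sqrt(-29 + 28)/3 - 5 = -16*I/3 - 5 = -5 - 16*I/3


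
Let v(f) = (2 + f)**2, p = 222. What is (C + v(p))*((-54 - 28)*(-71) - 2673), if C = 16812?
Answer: 210945212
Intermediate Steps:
(C + v(p))*((-54 - 28)*(-71) - 2673) = (16812 + (2 + 222)**2)*((-54 - 28)*(-71) - 2673) = (16812 + 224**2)*(-82*(-71) - 2673) = (16812 + 50176)*(5822 - 2673) = 66988*3149 = 210945212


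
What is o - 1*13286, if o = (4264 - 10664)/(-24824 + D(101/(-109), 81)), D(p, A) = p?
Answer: -35950115662/2705917 ≈ -13286.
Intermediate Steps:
o = 697600/2705917 (o = (4264 - 10664)/(-24824 + 101/(-109)) = -6400/(-24824 + 101*(-1/109)) = -6400/(-24824 - 101/109) = -6400/(-2705917/109) = -6400*(-109/2705917) = 697600/2705917 ≈ 0.25781)
o - 1*13286 = 697600/2705917 - 1*13286 = 697600/2705917 - 13286 = -35950115662/2705917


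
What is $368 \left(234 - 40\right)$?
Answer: $71392$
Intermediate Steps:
$368 \left(234 - 40\right) = 368 \cdot 194 = 71392$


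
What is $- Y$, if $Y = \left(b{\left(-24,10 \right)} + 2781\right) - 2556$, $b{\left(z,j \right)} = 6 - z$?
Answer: $-255$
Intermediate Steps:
$Y = 255$ ($Y = \left(\left(6 - -24\right) + 2781\right) - 2556 = \left(\left(6 + 24\right) + 2781\right) - 2556 = \left(30 + 2781\right) - 2556 = 2811 - 2556 = 255$)
$- Y = \left(-1\right) 255 = -255$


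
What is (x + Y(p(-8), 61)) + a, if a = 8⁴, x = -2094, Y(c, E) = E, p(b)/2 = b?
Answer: 2063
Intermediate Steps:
p(b) = 2*b
a = 4096
(x + Y(p(-8), 61)) + a = (-2094 + 61) + 4096 = -2033 + 4096 = 2063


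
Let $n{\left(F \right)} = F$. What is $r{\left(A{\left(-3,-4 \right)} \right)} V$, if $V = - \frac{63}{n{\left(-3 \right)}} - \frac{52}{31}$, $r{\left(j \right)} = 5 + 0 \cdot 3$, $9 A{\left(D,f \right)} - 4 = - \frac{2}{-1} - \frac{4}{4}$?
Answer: $\frac{2995}{31} \approx 96.613$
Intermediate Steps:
$A{\left(D,f \right)} = \frac{5}{9}$ ($A{\left(D,f \right)} = \frac{4}{9} + \frac{- \frac{2}{-1} - \frac{4}{4}}{9} = \frac{4}{9} + \frac{\left(-2\right) \left(-1\right) - 1}{9} = \frac{4}{9} + \frac{2 - 1}{9} = \frac{4}{9} + \frac{1}{9} \cdot 1 = \frac{4}{9} + \frac{1}{9} = \frac{5}{9}$)
$r{\left(j \right)} = 5$ ($r{\left(j \right)} = 5 + 0 = 5$)
$V = \frac{599}{31}$ ($V = - \frac{63}{-3} - \frac{52}{31} = \left(-63\right) \left(- \frac{1}{3}\right) - \frac{52}{31} = 21 - \frac{52}{31} = \frac{599}{31} \approx 19.323$)
$r{\left(A{\left(-3,-4 \right)} \right)} V = 5 \cdot \frac{599}{31} = \frac{2995}{31}$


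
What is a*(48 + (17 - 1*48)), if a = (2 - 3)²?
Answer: 17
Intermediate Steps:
a = 1 (a = (-1)² = 1)
a*(48 + (17 - 1*48)) = 1*(48 + (17 - 1*48)) = 1*(48 + (17 - 48)) = 1*(48 - 31) = 1*17 = 17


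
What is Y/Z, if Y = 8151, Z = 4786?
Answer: 8151/4786 ≈ 1.7031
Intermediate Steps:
Y/Z = 8151/4786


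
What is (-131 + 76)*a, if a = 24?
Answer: -1320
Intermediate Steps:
(-131 + 76)*a = (-131 + 76)*24 = -55*24 = -1320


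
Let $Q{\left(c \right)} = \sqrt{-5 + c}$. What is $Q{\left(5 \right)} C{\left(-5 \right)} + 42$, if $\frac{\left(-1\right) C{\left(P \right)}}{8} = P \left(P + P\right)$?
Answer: $42$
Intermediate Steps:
$C{\left(P \right)} = - 16 P^{2}$ ($C{\left(P \right)} = - 8 P \left(P + P\right) = - 8 P 2 P = - 8 \cdot 2 P^{2} = - 16 P^{2}$)
$Q{\left(5 \right)} C{\left(-5 \right)} + 42 = \sqrt{-5 + 5} \left(- 16 \left(-5\right)^{2}\right) + 42 = \sqrt{0} \left(\left(-16\right) 25\right) + 42 = 0 \left(-400\right) + 42 = 0 + 42 = 42$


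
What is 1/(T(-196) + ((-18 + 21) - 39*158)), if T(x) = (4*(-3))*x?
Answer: -1/3807 ≈ -0.00026267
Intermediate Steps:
T(x) = -12*x
1/(T(-196) + ((-18 + 21) - 39*158)) = 1/(-12*(-196) + ((-18 + 21) - 39*158)) = 1/(2352 + (3 - 6162)) = 1/(2352 - 6159) = 1/(-3807) = -1/3807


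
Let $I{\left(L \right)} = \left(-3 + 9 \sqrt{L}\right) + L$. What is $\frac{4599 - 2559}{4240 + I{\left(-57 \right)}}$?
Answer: $\frac{448800}{919843} - \frac{18360 i \sqrt{57}}{17477017} \approx 0.48791 - 0.0079313 i$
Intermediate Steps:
$I{\left(L \right)} = -3 + L + 9 \sqrt{L}$
$\frac{4599 - 2559}{4240 + I{\left(-57 \right)}} = \frac{4599 - 2559}{4240 - \left(60 - 9 i \sqrt{57}\right)} = \frac{2040}{4240 - \left(60 - 9 i \sqrt{57}\right)} = \frac{2040}{4180 + 9 i \sqrt{57}}$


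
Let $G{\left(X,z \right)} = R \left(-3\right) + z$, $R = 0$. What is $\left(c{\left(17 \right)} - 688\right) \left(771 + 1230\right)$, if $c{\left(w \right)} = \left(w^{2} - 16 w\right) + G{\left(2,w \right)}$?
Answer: $-1308654$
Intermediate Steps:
$G{\left(X,z \right)} = z$ ($G{\left(X,z \right)} = 0 \left(-3\right) + z = 0 + z = z$)
$c{\left(w \right)} = w^{2} - 15 w$ ($c{\left(w \right)} = \left(w^{2} - 16 w\right) + w = w^{2} - 15 w$)
$\left(c{\left(17 \right)} - 688\right) \left(771 + 1230\right) = \left(17 \left(-15 + 17\right) - 688\right) \left(771 + 1230\right) = \left(17 \cdot 2 - 688\right) 2001 = \left(34 - 688\right) 2001 = \left(-654\right) 2001 = -1308654$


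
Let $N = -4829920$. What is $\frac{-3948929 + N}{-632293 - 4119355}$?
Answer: $\frac{8778849}{4751648} \approx 1.8475$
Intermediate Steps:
$\frac{-3948929 + N}{-632293 - 4119355} = \frac{-3948929 - 4829920}{-632293 - 4119355} = - \frac{8778849}{-4751648} = \left(-8778849\right) \left(- \frac{1}{4751648}\right) = \frac{8778849}{4751648}$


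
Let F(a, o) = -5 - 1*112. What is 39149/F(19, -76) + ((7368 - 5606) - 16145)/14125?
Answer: -554662436/1652625 ≈ -335.63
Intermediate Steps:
F(a, o) = -117 (F(a, o) = -5 - 112 = -117)
39149/F(19, -76) + ((7368 - 5606) - 16145)/14125 = 39149/(-117) + ((7368 - 5606) - 16145)/14125 = 39149*(-1/117) + (1762 - 16145)*(1/14125) = -39149/117 - 14383*1/14125 = -39149/117 - 14383/14125 = -554662436/1652625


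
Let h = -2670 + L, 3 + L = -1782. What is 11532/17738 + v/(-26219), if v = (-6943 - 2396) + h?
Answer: 273517740/232536311 ≈ 1.1762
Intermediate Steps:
L = -1785 (L = -3 - 1782 = -1785)
h = -4455 (h = -2670 - 1785 = -4455)
v = -13794 (v = (-6943 - 2396) - 4455 = -9339 - 4455 = -13794)
11532/17738 + v/(-26219) = 11532/17738 - 13794/(-26219) = 11532*(1/17738) - 13794*(-1/26219) = 5766/8869 + 13794/26219 = 273517740/232536311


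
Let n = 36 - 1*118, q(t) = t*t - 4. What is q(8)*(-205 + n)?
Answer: -17220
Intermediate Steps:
q(t) = -4 + t**2 (q(t) = t**2 - 4 = -4 + t**2)
n = -82 (n = 36 - 118 = -82)
q(8)*(-205 + n) = (-4 + 8**2)*(-205 - 82) = (-4 + 64)*(-287) = 60*(-287) = -17220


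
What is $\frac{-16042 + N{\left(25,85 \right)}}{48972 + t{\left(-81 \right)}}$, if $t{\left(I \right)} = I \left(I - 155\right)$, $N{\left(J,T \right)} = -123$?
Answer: $- \frac{16165}{68088} \approx -0.23741$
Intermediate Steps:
$t{\left(I \right)} = I \left(-155 + I\right)$
$\frac{-16042 + N{\left(25,85 \right)}}{48972 + t{\left(-81 \right)}} = \frac{-16042 - 123}{48972 - 81 \left(-155 - 81\right)} = - \frac{16165}{48972 - -19116} = - \frac{16165}{48972 + 19116} = - \frac{16165}{68088}$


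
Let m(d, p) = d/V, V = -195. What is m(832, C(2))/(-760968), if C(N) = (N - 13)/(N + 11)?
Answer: 8/1426815 ≈ 5.6069e-6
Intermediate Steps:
C(N) = (-13 + N)/(11 + N)
m(d, p) = -d/195 (m(d, p) = d/(-195) = d*(-1/195) = -d/195)
m(832, C(2))/(-760968) = -1/195*832/(-760968) = -64/15*(-1/760968) = 8/1426815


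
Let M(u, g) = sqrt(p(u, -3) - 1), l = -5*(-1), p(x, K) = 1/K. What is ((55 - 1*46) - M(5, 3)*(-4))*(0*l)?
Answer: 0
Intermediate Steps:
l = 5
M(u, g) = 2*I*sqrt(3)/3 (M(u, g) = sqrt(1/(-3) - 1) = sqrt(-1/3 - 1) = sqrt(-4/3) = 2*I*sqrt(3)/3)
((55 - 1*46) - M(5, 3)*(-4))*(0*l) = ((55 - 1*46) - 2*I*sqrt(3)/3*(-4))*(0*5) = ((55 - 46) - 2*I*sqrt(3)/3*(-4))*0 = (9 + 8*I*sqrt(3)/3)*0 = 0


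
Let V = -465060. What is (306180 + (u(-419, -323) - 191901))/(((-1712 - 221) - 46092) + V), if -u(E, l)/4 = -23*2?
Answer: -114463/513085 ≈ -0.22309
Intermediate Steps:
u(E, l) = 184 (u(E, l) = -(-92)*2 = -4*(-46) = 184)
(306180 + (u(-419, -323) - 191901))/(((-1712 - 221) - 46092) + V) = (306180 + (184 - 191901))/(((-1712 - 221) - 46092) - 465060) = (306180 - 191717)/((-1933 - 46092) - 465060) = 114463/(-48025 - 465060) = 114463/(-513085) = 114463*(-1/513085) = -114463/513085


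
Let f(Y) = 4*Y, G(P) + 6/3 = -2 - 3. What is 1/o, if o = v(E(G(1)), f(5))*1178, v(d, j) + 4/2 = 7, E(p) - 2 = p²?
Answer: 1/5890 ≈ 0.00016978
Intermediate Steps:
G(P) = -7 (G(P) = -2 + (-2 - 3) = -2 - 5 = -7)
E(p) = 2 + p²
v(d, j) = 5 (v(d, j) = -2 + 7 = 5)
o = 5890 (o = 5*1178 = 5890)
1/o = 1/5890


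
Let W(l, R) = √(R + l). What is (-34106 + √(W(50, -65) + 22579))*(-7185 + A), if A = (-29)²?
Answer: 216368464 - 6344*√(22579 + I*√15) ≈ 2.1542e+8 - 81.757*I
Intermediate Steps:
A = 841
(-34106 + √(W(50, -65) + 22579))*(-7185 + A) = (-34106 + √(√(-65 + 50) + 22579))*(-7185 + 841) = (-34106 + √(√(-15) + 22579))*(-6344) = (-34106 + √(I*√15 + 22579))*(-6344) = (-34106 + √(22579 + I*√15))*(-6344) = 216368464 - 6344*√(22579 + I*√15)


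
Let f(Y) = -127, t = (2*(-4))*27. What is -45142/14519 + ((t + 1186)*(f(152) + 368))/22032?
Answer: 1199769043/159941304 ≈ 7.5013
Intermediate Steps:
t = -216 (t = -8*27 = -216)
-45142/14519 + ((t + 1186)*(f(152) + 368))/22032 = -45142/14519 + ((-216 + 1186)*(-127 + 368))/22032 = -45142*1/14519 + (970*241)*(1/22032) = -45142/14519 + 233770*(1/22032) = -45142/14519 + 116885/11016 = 1199769043/159941304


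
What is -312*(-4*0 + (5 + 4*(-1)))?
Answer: -312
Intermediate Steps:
-312*(-4*0 + (5 + 4*(-1))) = -312*(0 + (5 - 4)) = -312*(0 + 1) = -312*1 = -312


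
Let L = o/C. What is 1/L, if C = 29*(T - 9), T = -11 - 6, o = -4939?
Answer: 754/4939 ≈ 0.15266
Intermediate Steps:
T = -17
C = -754 (C = 29*(-17 - 9) = 29*(-26) = -754)
L = 4939/754 (L = -4939/(-754) = -4939*(-1/754) = 4939/754 ≈ 6.5504)
1/L = 1/(4939/754) = 754/4939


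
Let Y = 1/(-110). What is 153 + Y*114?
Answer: 8358/55 ≈ 151.96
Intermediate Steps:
Y = -1/110 ≈ -0.0090909
153 + Y*114 = 153 - 1/110*114 = 153 - 57/55 = 8358/55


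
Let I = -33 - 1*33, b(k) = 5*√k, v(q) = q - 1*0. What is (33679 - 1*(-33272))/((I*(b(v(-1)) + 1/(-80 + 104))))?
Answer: -267804/158411 + 32136480*I/158411 ≈ -1.6906 + 202.87*I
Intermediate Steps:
v(q) = q (v(q) = q + 0 = q)
I = -66 (I = -33 - 33 = -66)
(33679 - 1*(-33272))/((I*(b(v(-1)) + 1/(-80 + 104)))) = (33679 - 1*(-33272))/((-66*(5*√(-1) + 1/(-80 + 104)))) = (33679 + 33272)/((-66*(5*I + 1/24))) = 66951/((-66*(5*I + 1/24))) = 66951/((-66*(1/24 + 5*I))) = 66951/(-11/4 - 330*I) = 66951*(16*(-11/4 + 330*I)/1742521) = 1071216*(-11/4 + 330*I)/1742521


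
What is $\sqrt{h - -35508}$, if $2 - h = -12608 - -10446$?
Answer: $2 \sqrt{9418} \approx 194.09$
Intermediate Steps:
$h = 2164$ ($h = 2 - \left(-12608 - -10446\right) = 2 - \left(-12608 + 10446\right) = 2 - -2162 = 2 + 2162 = 2164$)
$\sqrt{h - -35508} = \sqrt{2164 - -35508} = \sqrt{2164 + 35508} = \sqrt{37672} = 2 \sqrt{9418}$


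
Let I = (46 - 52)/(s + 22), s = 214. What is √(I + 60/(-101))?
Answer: I*√87990594/11918 ≈ 0.78707*I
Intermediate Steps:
I = -3/118 (I = (46 - 52)/(214 + 22) = -6/236 = -6*1/236 = -3/118 ≈ -0.025424)
√(I + 60/(-101)) = √(-3/118 + 60/(-101)) = √(-3/118 + 60*(-1/101)) = √(-3/118 - 60/101) = √(-7383/11918) = I*√87990594/11918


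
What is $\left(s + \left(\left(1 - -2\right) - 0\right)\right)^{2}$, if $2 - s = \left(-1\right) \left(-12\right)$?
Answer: $49$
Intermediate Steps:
$s = -10$ ($s = 2 - \left(-1\right) \left(-12\right) = 2 - 12 = -10$)
$\left(s + \left(\left(1 - -2\right) - 0\right)\right)^{2} = \left(-10 + \left(\left(1 - -2\right) - 0\right)\right)^{2} = \left(-10 + \left(\left(1 + 2\right) + 0\right)\right)^{2} = \left(-10 + \left(3 + 0\right)\right)^{2} = \left(-10 + 3\right)^{2} = \left(-7\right)^{2} = 49$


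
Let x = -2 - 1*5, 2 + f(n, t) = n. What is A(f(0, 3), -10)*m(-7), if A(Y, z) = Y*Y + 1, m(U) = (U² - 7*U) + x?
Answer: 455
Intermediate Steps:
f(n, t) = -2 + n
x = -7 (x = -2 - 5 = -7)
m(U) = -7 + U² - 7*U (m(U) = (U² - 7*U) - 7 = -7 + U² - 7*U)
A(Y, z) = 1 + Y² (A(Y, z) = Y² + 1 = 1 + Y²)
A(f(0, 3), -10)*m(-7) = (1 + (-2 + 0)²)*(-7 + (-7)² - 7*(-7)) = (1 + (-2)²)*(-7 + 49 + 49) = (1 + 4)*91 = 5*91 = 455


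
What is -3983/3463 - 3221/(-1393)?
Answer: 5606004/4823959 ≈ 1.1621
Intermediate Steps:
-3983/3463 - 3221/(-1393) = -3983*1/3463 - 3221*(-1/1393) = -3983/3463 + 3221/1393 = 5606004/4823959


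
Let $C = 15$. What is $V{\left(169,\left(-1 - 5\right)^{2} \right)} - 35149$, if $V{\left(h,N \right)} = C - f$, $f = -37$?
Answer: $-35097$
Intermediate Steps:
$V{\left(h,N \right)} = 52$ ($V{\left(h,N \right)} = 15 - -37 = 15 + 37 = 52$)
$V{\left(169,\left(-1 - 5\right)^{2} \right)} - 35149 = 52 - 35149 = -35097$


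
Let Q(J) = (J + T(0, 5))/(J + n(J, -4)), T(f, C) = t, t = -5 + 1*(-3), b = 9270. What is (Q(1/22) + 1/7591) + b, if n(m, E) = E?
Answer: 6123394102/660417 ≈ 9272.0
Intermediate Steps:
t = -8 (t = -5 - 3 = -8)
T(f, C) = -8
Q(J) = (-8 + J)/(-4 + J) (Q(J) = (J - 8)/(J - 4) = (-8 + J)/(-4 + J))
(Q(1/22) + 1/7591) + b = ((-8 + 1/22)/(-4 + 1/22) + 1/7591) + 9270 = (-175/22/(-87/22) + 1/7591) + 9270 = (-22/87*(-175/22) + 1/7591) + 9270 = (175/87 + 1/7591) + 9270 = 1328512/660417 + 9270 = 6123394102/660417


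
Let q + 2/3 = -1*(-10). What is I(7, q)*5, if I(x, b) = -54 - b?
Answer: -950/3 ≈ -316.67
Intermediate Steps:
q = 28/3 (q = -2/3 - 1*(-10) = -2/3 + 10 = 28/3 ≈ 9.3333)
I(7, q)*5 = (-54 - 1*28/3)*5 = (-54 - 28/3)*5 = -190/3*5 = -950/3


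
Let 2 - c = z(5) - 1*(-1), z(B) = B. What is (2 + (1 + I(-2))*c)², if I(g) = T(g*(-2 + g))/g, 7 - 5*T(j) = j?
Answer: 144/25 ≈ 5.7600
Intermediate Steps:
T(j) = 7/5 - j/5
c = -4 (c = 2 - (5 - 1*(-1)) = 2 - (5 + 1) = 2 - 1*6 = 2 - 6 = -4)
I(g) = (7/5 - g*(-2 + g)/5)/g
(2 + (1 + I(-2))*c)² = (2 + (1 + (⅕)*(7 - 1*(-2)*(-2 - 2))/(-2))*(-4))² = (2 + (1 + (⅕)*(-½)*(7 - 1*(-2)*(-4)))*(-4))² = (2 + (1 + (⅕)*(-½)*(7 - 8))*(-4))² = (2 + (1 + (⅕)*(-½)*(-1))*(-4))² = (2 + (1 + ⅒)*(-4))² = (2 + (11/10)*(-4))² = (2 - 22/5)² = (-12/5)² = 144/25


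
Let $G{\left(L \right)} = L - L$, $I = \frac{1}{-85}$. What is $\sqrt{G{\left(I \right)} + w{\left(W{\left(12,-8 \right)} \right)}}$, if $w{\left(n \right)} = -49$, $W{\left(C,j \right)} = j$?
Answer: $7 i \approx 7.0 i$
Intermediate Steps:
$I = - \frac{1}{85} \approx -0.011765$
$G{\left(L \right)} = 0$
$\sqrt{G{\left(I \right)} + w{\left(W{\left(12,-8 \right)} \right)}} = \sqrt{0 - 49} = \sqrt{-49} = 7 i$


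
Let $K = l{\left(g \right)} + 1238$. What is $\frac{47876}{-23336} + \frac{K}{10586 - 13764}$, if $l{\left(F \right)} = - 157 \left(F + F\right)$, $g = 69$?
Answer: $\frac{40569735}{9270226} \approx 4.3764$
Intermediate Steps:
$l{\left(F \right)} = - 314 F$ ($l{\left(F \right)} = - 157 \cdot 2 F = - 314 F$)
$K = -20428$ ($K = \left(-314\right) 69 + 1238 = -21666 + 1238 = -20428$)
$\frac{47876}{-23336} + \frac{K}{10586 - 13764} = \frac{47876}{-23336} - \frac{20428}{10586 - 13764} = 47876 \left(- \frac{1}{23336}\right) - \frac{20428}{10586 - 13764} = - \frac{11969}{5834} - \frac{20428}{-3178} = - \frac{11969}{5834} - - \frac{10214}{1589} = - \frac{11969}{5834} + \frac{10214}{1589} = \frac{40569735}{9270226}$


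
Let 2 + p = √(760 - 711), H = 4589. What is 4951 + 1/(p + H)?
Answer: 22744895/4594 ≈ 4951.0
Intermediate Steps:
p = 5 (p = -2 + √(760 - 711) = -2 + √49 = -2 + 7 = 5)
4951 + 1/(p + H) = 4951 + 1/(5 + 4589) = 4951 + 1/4594 = 22744895/4594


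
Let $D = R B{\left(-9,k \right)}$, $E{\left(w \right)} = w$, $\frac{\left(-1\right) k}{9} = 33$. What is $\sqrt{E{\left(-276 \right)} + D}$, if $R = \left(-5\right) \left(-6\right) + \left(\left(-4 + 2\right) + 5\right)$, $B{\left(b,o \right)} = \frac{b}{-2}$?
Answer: $\frac{i \sqrt{510}}{2} \approx 11.292 i$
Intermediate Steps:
$k = -297$ ($k = \left(-9\right) 33 = -297$)
$B{\left(b,o \right)} = - \frac{b}{2}$ ($B{\left(b,o \right)} = b \left(- \frac{1}{2}\right) = - \frac{b}{2}$)
$R = 33$ ($R = 30 + \left(-2 + 5\right) = 30 + 3 = 33$)
$D = \frac{297}{2}$ ($D = 33 \left(\left(- \frac{1}{2}\right) \left(-9\right)\right) = 33 \cdot \frac{9}{2} = \frac{297}{2} \approx 148.5$)
$\sqrt{E{\left(-276 \right)} + D} = \sqrt{-276 + \frac{297}{2}} = \sqrt{- \frac{255}{2}} = \frac{i \sqrt{510}}{2}$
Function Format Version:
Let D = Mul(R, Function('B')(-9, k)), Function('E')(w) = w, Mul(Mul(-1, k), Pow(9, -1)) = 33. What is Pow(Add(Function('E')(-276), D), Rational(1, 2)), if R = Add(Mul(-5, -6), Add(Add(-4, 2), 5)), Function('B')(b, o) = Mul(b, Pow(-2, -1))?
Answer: Mul(Rational(1, 2), I, Pow(510, Rational(1, 2))) ≈ Mul(11.292, I)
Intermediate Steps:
k = -297 (k = Mul(-9, 33) = -297)
Function('B')(b, o) = Mul(Rational(-1, 2), b) (Function('B')(b, o) = Mul(b, Rational(-1, 2)) = Mul(Rational(-1, 2), b))
R = 33 (R = Add(30, Add(-2, 5)) = Add(30, 3) = 33)
D = Rational(297, 2) (D = Mul(33, Mul(Rational(-1, 2), -9)) = Mul(33, Rational(9, 2)) = Rational(297, 2) ≈ 148.50)
Pow(Add(Function('E')(-276), D), Rational(1, 2)) = Pow(Add(-276, Rational(297, 2)), Rational(1, 2)) = Pow(Rational(-255, 2), Rational(1, 2)) = Mul(Rational(1, 2), I, Pow(510, Rational(1, 2)))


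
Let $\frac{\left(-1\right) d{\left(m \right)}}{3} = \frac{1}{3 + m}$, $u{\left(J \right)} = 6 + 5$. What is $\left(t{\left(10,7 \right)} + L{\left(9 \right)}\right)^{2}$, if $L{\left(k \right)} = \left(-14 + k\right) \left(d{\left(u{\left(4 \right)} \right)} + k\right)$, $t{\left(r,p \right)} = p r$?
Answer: $\frac{133225}{196} \approx 679.72$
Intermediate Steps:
$u{\left(J \right)} = 11$
$d{\left(m \right)} = - \frac{3}{3 + m}$
$L{\left(k \right)} = \left(-14 + k\right) \left(- \frac{3}{14} + k\right)$ ($L{\left(k \right)} = \left(-14 + k\right) \left(- \frac{3}{3 + 11} + k\right) = \left(-14 + k\right) \left(- \frac{3}{14} + k\right)$)
$\left(t{\left(10,7 \right)} + L{\left(9 \right)}\right)^{2} = \left(7 \cdot 10 + \left(3 + 9^{2} - \frac{1791}{14}\right)\right)^{2} = \left(70 + \left(3 + 81 - \frac{1791}{14}\right)\right)^{2} = \left(70 - \frac{615}{14}\right)^{2} = \left(\frac{365}{14}\right)^{2} = \frac{133225}{196}$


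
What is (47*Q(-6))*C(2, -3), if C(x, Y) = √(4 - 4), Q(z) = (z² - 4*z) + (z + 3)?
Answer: 0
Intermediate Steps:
Q(z) = 3 + z² - 3*z (Q(z) = (z² - 4*z) + (3 + z) = 3 + z² - 3*z)
C(x, Y) = 0 (C(x, Y) = √0 = 0)
(47*Q(-6))*C(2, -3) = (47*(3 + (-6)² - 3*(-6)))*0 = (47*(3 + 36 + 18))*0 = (47*57)*0 = 2679*0 = 0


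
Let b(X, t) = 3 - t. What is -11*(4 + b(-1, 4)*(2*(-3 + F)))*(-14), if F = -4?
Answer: 2772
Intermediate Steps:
-11*(4 + b(-1, 4)*(2*(-3 + F)))*(-14) = -11*(4 + (3 - 1*4)*(2*(-3 - 4)))*(-14) = -11*(4 + (3 - 4)*(2*(-7)))*(-14) = -11*(4 - 1*(-14))*(-14) = -11*(4 + 14)*(-14) = -11*18*(-14) = -198*(-14) = 2772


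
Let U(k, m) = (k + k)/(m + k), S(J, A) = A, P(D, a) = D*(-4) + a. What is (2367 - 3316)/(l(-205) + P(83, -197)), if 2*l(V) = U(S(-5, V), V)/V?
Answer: 389090/216891 ≈ 1.7939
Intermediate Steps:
P(D, a) = a - 4*D (P(D, a) = -4*D + a = a - 4*D)
U(k, m) = 2*k/(k + m) (U(k, m) = (2*k)/(k + m) = 2*k/(k + m))
l(V) = 1/(2*V) (l(V) = ((2*V/(V + V))/V)/2 = ((2*V/((2*V)))/V)/2 = ((2*V*(1/(2*V)))/V)/2 = (1/V)/2 = 1/(2*V))
(2367 - 3316)/(l(-205) + P(83, -197)) = (2367 - 3316)/((1/2)/(-205) + (-197 - 4*83)) = -949/((1/2)*(-1/205) + (-197 - 332)) = -949/(-1/410 - 529) = -949/(-216891/410) = -949*(-410/216891) = 389090/216891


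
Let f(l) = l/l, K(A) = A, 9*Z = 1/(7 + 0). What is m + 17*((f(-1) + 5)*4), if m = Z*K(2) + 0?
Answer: 25706/63 ≈ 408.03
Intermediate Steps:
Z = 1/63 (Z = 1/(9*(7 + 0)) = (⅑)/7 = (⅑)*(⅐) = 1/63 ≈ 0.015873)
f(l) = 1
m = 2/63 (m = (1/63)*2 + 0 = 2/63 + 0 = 2/63 ≈ 0.031746)
m + 17*((f(-1) + 5)*4) = 2/63 + 17*((1 + 5)*4) = 2/63 + 17*(6*4) = 2/63 + 17*24 = 2/63 + 408 = 25706/63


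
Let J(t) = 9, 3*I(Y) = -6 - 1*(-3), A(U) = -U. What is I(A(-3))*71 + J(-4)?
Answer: -62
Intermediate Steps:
I(Y) = -1 (I(Y) = (-6 - 1*(-3))/3 = (-6 + 3)/3 = (⅓)*(-3) = -1)
I(A(-3))*71 + J(-4) = -1*71 + 9 = -71 + 9 = -62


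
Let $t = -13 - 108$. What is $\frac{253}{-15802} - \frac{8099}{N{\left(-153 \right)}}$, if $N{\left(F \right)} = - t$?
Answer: $- \frac{128011011}{1912042} \approx -66.95$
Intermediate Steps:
$t = -121$ ($t = -13 - 108 = -121$)
$N{\left(F \right)} = 121$ ($N{\left(F \right)} = \left(-1\right) \left(-121\right) = 121$)
$\frac{253}{-15802} - \frac{8099}{N{\left(-153 \right)}} = \frac{253}{-15802} - \frac{8099}{121} = 253 \left(- \frac{1}{15802}\right) - \frac{8099}{121} = - \frac{253}{15802} - \frac{8099}{121} = - \frac{128011011}{1912042}$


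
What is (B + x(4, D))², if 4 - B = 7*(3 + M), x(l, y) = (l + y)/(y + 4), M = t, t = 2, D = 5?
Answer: 900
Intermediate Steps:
M = 2
x(l, y) = (l + y)/(4 + y)
B = -31 (B = 4 - 7*(3 + 2) = 4 - 7*5 = 4 - 1*35 = 4 - 35 = -31)
(B + x(4, D))² = (-31 + (4 + 5)/(4 + 5))² = (-31 + 9/9)² = (-31 + (⅑)*9)² = (-31 + 1)² = (-30)² = 900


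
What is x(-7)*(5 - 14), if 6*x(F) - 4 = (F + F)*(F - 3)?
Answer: -216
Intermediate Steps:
x(F) = 2/3 + F*(-3 + F)/3 (x(F) = 2/3 + ((F + F)*(F - 3))/6 = 2/3 + ((2*F)*(-3 + F))/6 = 2/3 + (2*F*(-3 + F))/6 = 2/3 + F*(-3 + F)/3)
x(-7)*(5 - 14) = (2/3 - 1*(-7) + (1/3)*(-7)**2)*(5 - 14) = (2/3 + 7 + (1/3)*49)*(-9) = (2/3 + 7 + 49/3)*(-9) = 24*(-9) = -216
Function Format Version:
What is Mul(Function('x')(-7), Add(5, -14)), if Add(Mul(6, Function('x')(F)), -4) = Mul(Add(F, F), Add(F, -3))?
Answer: -216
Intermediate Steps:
Function('x')(F) = Add(Rational(2, 3), Mul(Rational(1, 3), F, Add(-3, F))) (Function('x')(F) = Add(Rational(2, 3), Mul(Rational(1, 6), Mul(Add(F, F), Add(F, -3)))) = Add(Rational(2, 3), Mul(Rational(1, 6), Mul(Mul(2, F), Add(-3, F)))) = Add(Rational(2, 3), Mul(Rational(1, 6), Mul(2, F, Add(-3, F)))) = Add(Rational(2, 3), Mul(Rational(1, 3), F, Add(-3, F))))
Mul(Function('x')(-7), Add(5, -14)) = Mul(Add(Rational(2, 3), Mul(-1, -7), Mul(Rational(1, 3), Pow(-7, 2))), Add(5, -14)) = Mul(Add(Rational(2, 3), 7, Mul(Rational(1, 3), 49)), -9) = Mul(Add(Rational(2, 3), 7, Rational(49, 3)), -9) = Mul(24, -9) = -216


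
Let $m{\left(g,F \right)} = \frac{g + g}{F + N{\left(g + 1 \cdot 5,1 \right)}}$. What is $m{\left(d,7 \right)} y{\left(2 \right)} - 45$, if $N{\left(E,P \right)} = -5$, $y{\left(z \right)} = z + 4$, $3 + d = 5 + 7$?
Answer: $9$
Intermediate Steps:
$d = 9$ ($d = -3 + \left(5 + 7\right) = -3 + 12 = 9$)
$y{\left(z \right)} = 4 + z$
$m{\left(g,F \right)} = \frac{2 g}{-5 + F}$ ($m{\left(g,F \right)} = \frac{g + g}{F - 5} = \frac{2 g}{-5 + F}$)
$m{\left(d,7 \right)} y{\left(2 \right)} - 45 = 2 \cdot 9 \frac{1}{-5 + 7} \left(4 + 2\right) - 45 = 2 \cdot 9 \cdot \frac{1}{2} \cdot 6 - 45 = 9 \cdot 6 - 45 = 54 - 45 = 9$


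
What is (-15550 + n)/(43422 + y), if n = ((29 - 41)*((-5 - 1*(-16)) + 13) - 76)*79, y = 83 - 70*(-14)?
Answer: -44306/44485 ≈ -0.99598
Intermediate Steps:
y = 1063 (y = 83 + 980 = 1063)
n = -28756 (n = (-12*((-5 + 16) + 13) - 76)*79 = (-12*(11 + 13) - 76)*79 = (-12*24 - 76)*79 = (-288 - 76)*79 = -364*79 = -28756)
(-15550 + n)/(43422 + y) = (-15550 - 28756)/(43422 + 1063) = -44306/44485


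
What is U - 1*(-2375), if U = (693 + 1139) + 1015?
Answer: 5222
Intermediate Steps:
U = 2847 (U = 1832 + 1015 = 2847)
U - 1*(-2375) = 2847 - 1*(-2375) = 2847 + 2375 = 5222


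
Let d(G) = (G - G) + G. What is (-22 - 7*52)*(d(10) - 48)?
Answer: 14668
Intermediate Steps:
d(G) = G (d(G) = 0 + G = G)
(-22 - 7*52)*(d(10) - 48) = (-22 - 7*52)*(10 - 48) = (-22 - 364)*(-38) = -386*(-38) = 14668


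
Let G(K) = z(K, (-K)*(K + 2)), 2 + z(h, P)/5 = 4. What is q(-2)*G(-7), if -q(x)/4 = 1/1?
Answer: -40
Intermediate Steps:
q(x) = -4 (q(x) = -4/1 = -4*1 = -4)
z(h, P) = 10 (z(h, P) = -10 + 5*4 = -10 + 20 = 10)
G(K) = 10
q(-2)*G(-7) = -4*10 = -40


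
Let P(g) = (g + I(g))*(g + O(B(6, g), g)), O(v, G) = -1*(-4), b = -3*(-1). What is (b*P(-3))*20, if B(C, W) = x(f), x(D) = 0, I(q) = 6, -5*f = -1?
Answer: 180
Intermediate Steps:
f = ⅕ (f = -⅕*(-1) = ⅕ ≈ 0.20000)
B(C, W) = 0
b = 3
O(v, G) = 4
P(g) = (4 + g)*(6 + g) (P(g) = (g + 6)*(g + 4) = (6 + g)*(4 + g) = (4 + g)*(6 + g))
(b*P(-3))*20 = (3*(24 + (-3)² + 10*(-3)))*20 = (3*(24 + 9 - 30))*20 = (3*3)*20 = 9*20 = 180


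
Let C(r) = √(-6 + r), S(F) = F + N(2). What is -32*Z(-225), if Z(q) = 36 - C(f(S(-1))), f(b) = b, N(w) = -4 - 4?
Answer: -1152 + 32*I*√15 ≈ -1152.0 + 123.94*I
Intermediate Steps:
N(w) = -8
S(F) = -8 + F (S(F) = F - 8 = -8 + F)
Z(q) = 36 - I*√15 (Z(q) = 36 - √(-6 + (-8 - 1)) = 36 - √(-6 - 9) = 36 - √(-15) = 36 - I*√15)
-32*Z(-225) = -32*(36 - I*√15) = -1152 + 32*I*√15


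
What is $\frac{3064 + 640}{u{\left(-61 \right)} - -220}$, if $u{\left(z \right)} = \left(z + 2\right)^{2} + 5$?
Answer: $\frac{1852}{1853} \approx 0.99946$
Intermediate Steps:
$u{\left(z \right)} = 5 + \left(2 + z\right)^{2}$ ($u{\left(z \right)} = \left(2 + z\right)^{2} + 5 = 5 + \left(2 + z\right)^{2}$)
$\frac{3064 + 640}{u{\left(-61 \right)} - -220} = \frac{3064 + 640}{\left(5 + \left(2 - 61\right)^{2}\right) - -220} = \frac{3704}{\left(5 + \left(-59\right)^{2}\right) + \left(-1819 + 2039\right)} = \frac{3704}{\left(5 + 3481\right) + 220} = \frac{3704}{3486 + 220} = \frac{3704}{3706} = 3704 \cdot \frac{1}{3706} = \frac{1852}{1853}$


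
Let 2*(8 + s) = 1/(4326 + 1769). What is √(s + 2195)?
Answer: √324979682890/12190 ≈ 46.765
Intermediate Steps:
s = -97519/12190 (s = -8 + 1/(2*(4326 + 1769)) = -8 + (½)/6095 = -8 + (½)*(1/6095) = -8 + 1/12190 = -97519/12190 ≈ -7.9999)
√(s + 2195) = √(-97519/12190 + 2195) = √(26659531/12190) = √324979682890/12190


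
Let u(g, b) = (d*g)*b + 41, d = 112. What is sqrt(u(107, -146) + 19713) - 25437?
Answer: -25437 + I*sqrt(1729910) ≈ -25437.0 + 1315.3*I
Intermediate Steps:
u(g, b) = 41 + 112*b*g (u(g, b) = (112*g)*b + 41 = 112*b*g + 41 = 41 + 112*b*g)
sqrt(u(107, -146) + 19713) - 25437 = sqrt((41 + 112*(-146)*107) + 19713) - 25437 = sqrt((41 - 1749664) + 19713) - 25437 = sqrt(-1749623 + 19713) - 25437 = sqrt(-1729910) - 25437 = I*sqrt(1729910) - 25437 = -25437 + I*sqrt(1729910)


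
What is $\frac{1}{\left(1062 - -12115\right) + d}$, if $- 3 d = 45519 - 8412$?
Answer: $\frac{1}{808} \approx 0.0012376$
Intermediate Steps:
$d = -12369$ ($d = - \frac{45519 - 8412}{3} = \left(- \frac{1}{3}\right) 37107 = -12369$)
$\frac{1}{\left(1062 - -12115\right) + d} = \frac{1}{\left(1062 - -12115\right) - 12369} = \frac{1}{\left(1062 + 12115\right) - 12369} = \frac{1}{13177 - 12369} = \frac{1}{808}$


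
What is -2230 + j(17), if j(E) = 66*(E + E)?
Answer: 14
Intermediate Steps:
j(E) = 132*E (j(E) = 66*(2*E) = 132*E)
-2230 + j(17) = -2230 + 132*17 = -2230 + 2244 = 14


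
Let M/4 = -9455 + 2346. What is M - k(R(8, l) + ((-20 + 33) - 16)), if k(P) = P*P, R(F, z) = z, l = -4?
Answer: -28485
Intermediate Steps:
M = -28436 (M = 4*(-9455 + 2346) = 4*(-7109) = -28436)
k(P) = P²
M - k(R(8, l) + ((-20 + 33) - 16)) = -28436 - (-4 + ((-20 + 33) - 16))² = -28436 - (-4 + (13 - 16))² = -28436 - (-4 - 3)² = -28436 - 1*(-7)² = -28436 - 1*49 = -28436 - 49 = -28485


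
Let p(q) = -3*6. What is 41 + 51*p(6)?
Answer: -877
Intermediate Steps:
p(q) = -18
41 + 51*p(6) = 41 + 51*(-18) = 41 - 918 = -877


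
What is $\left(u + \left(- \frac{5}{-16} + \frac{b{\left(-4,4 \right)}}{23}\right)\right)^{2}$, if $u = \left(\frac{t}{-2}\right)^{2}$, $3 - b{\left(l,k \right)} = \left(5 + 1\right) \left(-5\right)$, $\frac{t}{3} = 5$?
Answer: $\frac{455523649}{135424} \approx 3363.7$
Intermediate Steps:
$t = 15$ ($t = 3 \cdot 5 = 15$)
$b{\left(l,k \right)} = 33$ ($b{\left(l,k \right)} = 3 - \left(5 + 1\right) \left(-5\right) = 3 - 6 \left(-5\right) = 3 - -30 = 3 + 30 = 33$)
$u = \frac{225}{4}$ ($u = \left(\frac{15}{-2}\right)^{2} = \left(15 \left(- \frac{1}{2}\right)\right)^{2} = \left(- \frac{15}{2}\right)^{2} = \frac{225}{4} \approx 56.25$)
$\left(u + \left(- \frac{5}{-16} + \frac{b{\left(-4,4 \right)}}{23}\right)\right)^{2} = \left(\frac{225}{4} + \left(- \frac{5}{-16} + \frac{33}{23}\right)\right)^{2} = \left(\frac{225}{4} + \left(\left(-5\right) \left(- \frac{1}{16}\right) + 33 \cdot \frac{1}{23}\right)\right)^{2} = \left(\frac{225}{4} + \left(\frac{5}{16} + \frac{33}{23}\right)\right)^{2} = \left(\frac{225}{4} + \frac{643}{368}\right)^{2} = \left(\frac{21343}{368}\right)^{2} = \frac{455523649}{135424}$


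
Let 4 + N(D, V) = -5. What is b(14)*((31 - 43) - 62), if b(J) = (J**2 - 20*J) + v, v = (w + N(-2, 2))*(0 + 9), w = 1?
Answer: 11544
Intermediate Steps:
N(D, V) = -9 (N(D, V) = -4 - 5 = -9)
v = -72 (v = (1 - 9)*(0 + 9) = -8*9 = -72)
b(J) = -72 + J**2 - 20*J (b(J) = (J**2 - 20*J) - 72 = -72 + J**2 - 20*J)
b(14)*((31 - 43) - 62) = (-72 + 14**2 - 20*14)*((31 - 43) - 62) = (-72 + 196 - 280)*(-12 - 62) = -156*(-74) = 11544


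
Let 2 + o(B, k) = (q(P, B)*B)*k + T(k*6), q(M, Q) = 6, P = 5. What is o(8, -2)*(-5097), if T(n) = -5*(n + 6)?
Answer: 346596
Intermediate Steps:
T(n) = -30 - 5*n (T(n) = -5*(6 + n) = -30 - 5*n)
o(B, k) = -32 - 30*k + 6*B*k (o(B, k) = -2 + ((6*B)*k + (-30 - 5*k*6)) = -2 + (6*B*k + (-30 - 30*k)) = -2 + (-30 - 30*k + 6*B*k) = -32 - 30*k + 6*B*k)
o(8, -2)*(-5097) = (-32 - 30*(-2) + 6*8*(-2))*(-5097) = (-32 + 60 - 96)*(-5097) = -68*(-5097) = 346596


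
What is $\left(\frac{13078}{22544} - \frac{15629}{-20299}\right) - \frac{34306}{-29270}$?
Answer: $\frac{8445611875299}{3348639150280} \approx 2.5221$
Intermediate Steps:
$\left(\frac{13078}{22544} - \frac{15629}{-20299}\right) - \frac{34306}{-29270} = \left(13078 \cdot \frac{1}{22544} - - \frac{15629}{20299}\right) - - \frac{17153}{14635} = \left(\frac{6539}{11272} + \frac{15629}{20299}\right) + \frac{17153}{14635} = \frac{308905249}{228810328} + \frac{17153}{14635} = \frac{8445611875299}{3348639150280}$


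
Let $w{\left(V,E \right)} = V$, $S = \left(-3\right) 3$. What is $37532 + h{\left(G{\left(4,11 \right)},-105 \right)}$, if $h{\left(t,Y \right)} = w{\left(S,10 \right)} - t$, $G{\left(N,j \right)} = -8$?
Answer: $37531$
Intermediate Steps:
$S = -9$
$h{\left(t,Y \right)} = -9 - t$
$37532 + h{\left(G{\left(4,11 \right)},-105 \right)} = 37532 - 1 = 37531$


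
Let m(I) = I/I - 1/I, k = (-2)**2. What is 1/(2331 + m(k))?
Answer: 4/9327 ≈ 0.00042886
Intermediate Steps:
k = 4
m(I) = 1 - 1/I
1/(2331 + m(k)) = 1/(2331 + (-1 + 4)/4) = 1/(2331 + (1/4)*3) = 1/(2331 + 3/4) = 1/(9327/4) = 4/9327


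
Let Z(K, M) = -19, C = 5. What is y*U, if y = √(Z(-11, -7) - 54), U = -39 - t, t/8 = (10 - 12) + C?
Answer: -63*I*√73 ≈ -538.27*I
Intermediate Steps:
t = 24 (t = 8*((10 - 12) + 5) = 8*(-2 + 5) = 8*3 = 24)
U = -63 (U = -39 - 1*24 = -39 - 24 = -63)
y = I*√73 (y = √(-19 - 54) = √(-73) = I*√73 ≈ 8.544*I)
y*U = (I*√73)*(-63) = -63*I*√73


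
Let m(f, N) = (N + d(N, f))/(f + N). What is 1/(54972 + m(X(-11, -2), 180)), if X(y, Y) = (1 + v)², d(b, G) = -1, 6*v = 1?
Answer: 6529/358918632 ≈ 1.8191e-5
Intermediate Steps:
v = ⅙ (v = (⅙)*1 = ⅙ ≈ 0.16667)
X(y, Y) = 49/36 (X(y, Y) = (1 + ⅙)² = (7/6)² = 49/36)
m(f, N) = (-1 + N)/(N + f) (m(f, N) = (N - 1)/(f + N) = (-1 + N)/(N + f))
1/(54972 + m(X(-11, -2), 180)) = 1/(54972 + (-1 + 180)/(180 + 49/36)) = 1/(54972 + 179/(6529/36)) = 1/(54972 + (36/6529)*179) = 1/(54972 + 6444/6529) = 1/(358918632/6529) = 6529/358918632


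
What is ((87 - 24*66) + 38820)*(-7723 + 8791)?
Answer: 39860964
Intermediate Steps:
((87 - 24*66) + 38820)*(-7723 + 8791) = ((87 - 1584) + 38820)*1068 = (-1497 + 38820)*1068 = 37323*1068 = 39860964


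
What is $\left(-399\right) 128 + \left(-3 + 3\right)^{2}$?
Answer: $-51072$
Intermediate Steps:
$\left(-399\right) 128 + \left(-3 + 3\right)^{2} = -51072 + 0^{2} = -51072 + 0 = -51072$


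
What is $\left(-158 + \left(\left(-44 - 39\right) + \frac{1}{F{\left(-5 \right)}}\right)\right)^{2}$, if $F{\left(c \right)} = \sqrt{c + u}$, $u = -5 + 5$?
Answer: $\frac{\left(1205 + i \sqrt{5}\right)^{2}}{25} \approx 58081.0 + 215.56 i$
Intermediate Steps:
$u = 0$
$F{\left(c \right)} = \sqrt{c}$ ($F{\left(c \right)} = \sqrt{c + 0} = \sqrt{c}$)
$\left(-158 + \left(\left(-44 - 39\right) + \frac{1}{F{\left(-5 \right)}}\right)\right)^{2} = \left(-158 + \left(\left(-44 - 39\right) + \frac{1}{\sqrt{-5}}\right)\right)^{2} = \left(-158 - \left(83 - \frac{1}{i \sqrt{5}}\right)\right)^{2} = \left(-158 - \left(83 + \frac{i \sqrt{5}}{5}\right)\right)^{2} = \left(-241 - \frac{i \sqrt{5}}{5}\right)^{2}$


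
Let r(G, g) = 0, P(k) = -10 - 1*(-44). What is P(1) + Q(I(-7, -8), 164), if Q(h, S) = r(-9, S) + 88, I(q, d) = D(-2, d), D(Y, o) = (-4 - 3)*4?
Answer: 122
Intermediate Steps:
P(k) = 34 (P(k) = -10 + 44 = 34)
D(Y, o) = -28 (D(Y, o) = -7*4 = -28)
I(q, d) = -28
Q(h, S) = 88 (Q(h, S) = 0 + 88 = 88)
P(1) + Q(I(-7, -8), 164) = 34 + 88 = 122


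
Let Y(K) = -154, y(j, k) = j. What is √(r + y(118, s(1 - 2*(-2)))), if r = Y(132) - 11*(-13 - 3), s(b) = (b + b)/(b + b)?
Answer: 2*√35 ≈ 11.832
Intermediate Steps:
s(b) = 1 (s(b) = (2*b)/((2*b)) = (2*b)*(1/(2*b)) = 1)
r = 22 (r = -154 - 11*(-13 - 3) = -154 - 11*(-16) = -154 - 1*(-176) = -154 + 176 = 22)
√(r + y(118, s(1 - 2*(-2)))) = √(22 + 118) = √140 = 2*√35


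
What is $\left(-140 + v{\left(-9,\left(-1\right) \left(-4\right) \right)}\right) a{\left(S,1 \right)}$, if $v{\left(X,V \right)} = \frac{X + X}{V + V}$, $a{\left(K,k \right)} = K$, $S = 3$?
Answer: $- \frac{1707}{4} \approx -426.75$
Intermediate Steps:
$v{\left(X,V \right)} = \frac{X}{V}$ ($v{\left(X,V \right)} = \frac{2 X}{2 V} = 2 X \frac{1}{2 V} = \frac{X}{V}$)
$\left(-140 + v{\left(-9,\left(-1\right) \left(-4\right) \right)}\right) a{\left(S,1 \right)} = \left(-140 - \frac{9}{\left(-1\right) \left(-4\right)}\right) 3 = \left(-140 - \frac{9}{4}\right) 3 = \left(- \frac{569}{4}\right) 3 = - \frac{1707}{4}$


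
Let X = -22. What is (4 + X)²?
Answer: 324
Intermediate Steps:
(4 + X)² = (4 - 22)² = (-18)² = 324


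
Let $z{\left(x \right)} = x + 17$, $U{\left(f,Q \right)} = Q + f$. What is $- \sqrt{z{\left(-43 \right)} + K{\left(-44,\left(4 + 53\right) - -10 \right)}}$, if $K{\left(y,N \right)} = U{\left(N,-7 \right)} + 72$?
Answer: $- \sqrt{106} \approx -10.296$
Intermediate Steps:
$z{\left(x \right)} = 17 + x$
$K{\left(y,N \right)} = 65 + N$ ($K{\left(y,N \right)} = \left(-7 + N\right) + 72 = 65 + N$)
$- \sqrt{z{\left(-43 \right)} + K{\left(-44,\left(4 + 53\right) - -10 \right)}} = - \sqrt{\left(17 - 43\right) + \left(65 + \left(\left(4 + 53\right) - -10\right)\right)} = - \sqrt{-26 + \left(65 + \left(57 + 10\right)\right)} = - \sqrt{-26 + \left(65 + 67\right)} = - \sqrt{-26 + 132} = - \sqrt{106}$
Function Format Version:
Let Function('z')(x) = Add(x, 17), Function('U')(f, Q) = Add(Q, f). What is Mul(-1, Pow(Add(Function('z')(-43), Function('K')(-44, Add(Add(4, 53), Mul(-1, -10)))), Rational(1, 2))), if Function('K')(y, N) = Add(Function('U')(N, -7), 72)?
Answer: Mul(-1, Pow(106, Rational(1, 2))) ≈ -10.296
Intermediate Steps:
Function('z')(x) = Add(17, x)
Function('K')(y, N) = Add(65, N) (Function('K')(y, N) = Add(Add(-7, N), 72) = Add(65, N))
Mul(-1, Pow(Add(Function('z')(-43), Function('K')(-44, Add(Add(4, 53), Mul(-1, -10)))), Rational(1, 2))) = Mul(-1, Pow(Add(Add(17, -43), Add(65, Add(Add(4, 53), Mul(-1, -10)))), Rational(1, 2))) = Mul(-1, Pow(Add(-26, Add(65, Add(57, 10))), Rational(1, 2))) = Mul(-1, Pow(Add(-26, Add(65, 67)), Rational(1, 2))) = Mul(-1, Pow(Add(-26, 132), Rational(1, 2))) = Mul(-1, Pow(106, Rational(1, 2)))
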